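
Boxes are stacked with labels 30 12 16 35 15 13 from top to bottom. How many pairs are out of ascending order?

Inversion pairs (indices are 0-based):
(0,1): 30 > 12
(0,2): 30 > 16
(0,4): 30 > 15
(0,5): 30 > 13
(2,4): 16 > 15
(2,5): 16 > 13
(3,4): 35 > 15
(3,5): 35 > 13
(4,5): 15 > 13
That's 9 pairs.

There are 9 inversions.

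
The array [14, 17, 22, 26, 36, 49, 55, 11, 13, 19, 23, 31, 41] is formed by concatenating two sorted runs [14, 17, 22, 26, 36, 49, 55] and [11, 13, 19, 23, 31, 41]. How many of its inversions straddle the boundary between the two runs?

28 split inversions

Count, for every r in R, how many entries of L exceed r:
r = 11: 14, 17, 22, 26, 36, 49, 55 → 7
r = 13: 14, 17, 22, 26, 36, 49, 55 → 7
r = 19: 22, 26, 36, 49, 55 → 5
r = 23: 26, 36, 49, 55 → 4
r = 31: 36, 49, 55 → 3
r = 41: 49, 55 → 2
Cross-inversions: 7 + 7 + 5 + 4 + 3 + 2 = 28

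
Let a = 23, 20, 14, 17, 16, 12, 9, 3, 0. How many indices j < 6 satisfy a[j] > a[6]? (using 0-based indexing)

6 such elements

The element at index 6 is 9.
Elements before it: 23, 20, 14, 17, 16, 12
Those larger than 9: 23, 20, 14, 17, 16, 12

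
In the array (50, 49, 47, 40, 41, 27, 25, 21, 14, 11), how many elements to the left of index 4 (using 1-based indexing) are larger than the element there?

3 such elements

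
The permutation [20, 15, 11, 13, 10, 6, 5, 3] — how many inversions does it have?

Inversions: 27

Sweep left to right; for each value list the smaller values that follow it:
20: 7
15: 6
11: 4
13: 4
10: 3
6: 2
5: 1
3: 0
Sum: 7 + 6 + 4 + 4 + 3 + 2 + 1 + 0 = 27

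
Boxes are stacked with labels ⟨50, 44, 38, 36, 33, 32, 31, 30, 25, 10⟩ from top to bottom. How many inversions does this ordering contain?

There are 45 inversions.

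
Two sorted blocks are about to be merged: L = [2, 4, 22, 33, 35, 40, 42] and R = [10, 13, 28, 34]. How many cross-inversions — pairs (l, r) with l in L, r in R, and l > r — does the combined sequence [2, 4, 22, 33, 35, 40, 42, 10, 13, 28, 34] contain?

Count, for every r in R, how many entries of L exceed r:
r = 10: 22, 33, 35, 40, 42 → 5
r = 13: 22, 33, 35, 40, 42 → 5
r = 28: 33, 35, 40, 42 → 4
r = 34: 35, 40, 42 → 3
Cross-inversions: 5 + 5 + 4 + 3 = 17

Cross-inversions: 17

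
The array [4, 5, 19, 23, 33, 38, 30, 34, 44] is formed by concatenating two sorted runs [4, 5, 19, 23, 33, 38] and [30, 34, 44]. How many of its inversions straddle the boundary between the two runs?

3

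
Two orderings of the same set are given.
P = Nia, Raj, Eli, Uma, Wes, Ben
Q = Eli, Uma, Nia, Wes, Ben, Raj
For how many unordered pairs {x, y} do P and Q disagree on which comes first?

6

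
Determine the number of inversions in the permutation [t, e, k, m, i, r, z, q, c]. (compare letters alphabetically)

Count, for each position, how many later elements it exceeds:
t → e, k, m, i, r, q, c → 7
e → c → 1
k → i, c → 2
m → i, c → 2
i → c → 1
r → q, c → 2
z → q, c → 2
q → c → 1
c → none → 0
Sum: 7 + 1 + 2 + 2 + 1 + 2 + 2 + 1 + 0 = 18

18 out-of-order pairs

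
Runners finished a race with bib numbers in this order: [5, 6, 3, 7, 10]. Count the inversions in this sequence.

2

For each element, count later entries that are smaller:
5: 1
6: 1
3: 0
7: 0
10: 0
Sum: 1 + 1 + 0 + 0 + 0 = 2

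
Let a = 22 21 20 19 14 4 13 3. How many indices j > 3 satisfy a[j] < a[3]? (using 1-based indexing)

5

The element at index 3 is 20.
Elements after it: 19, 14, 4, 13, 3
Those smaller than 20: 19, 14, 4, 13, 3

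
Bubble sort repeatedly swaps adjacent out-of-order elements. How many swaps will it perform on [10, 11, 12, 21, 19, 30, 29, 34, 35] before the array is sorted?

2 swaps

Minimum adjacent swaps = number of inversions (each swap of adjacent out-of-order elements removes one inversion and no swap can remove more).
Count inversions — for each element, later elements that are smaller:
10: none → 0
11: none → 0
12: none → 0
21: 19 → 1
19: none → 0
30: 29 → 1
29: none → 0
34: none → 0
35: none → 0
Total inversions: 0 + 0 + 0 + 1 + 0 + 1 + 0 + 0 + 0 = 2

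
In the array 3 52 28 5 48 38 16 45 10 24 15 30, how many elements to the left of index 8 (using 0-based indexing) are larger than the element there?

The element at index 8 is 10.
Elements before it: 3, 52, 28, 5, 48, 38, 16, 45
Those larger than 10: 52, 28, 48, 38, 16, 45

6 such elements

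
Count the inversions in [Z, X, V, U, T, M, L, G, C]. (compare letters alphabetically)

36

Count, for each position, how many later elements it exceeds:
Z → X, V, U, T, M, L, G, C → 8
X → V, U, T, M, L, G, C → 7
V → U, T, M, L, G, C → 6
U → T, M, L, G, C → 5
T → M, L, G, C → 4
M → L, G, C → 3
L → G, C → 2
G → C → 1
C → none → 0
Sum: 8 + 7 + 6 + 5 + 4 + 3 + 2 + 1 + 0 = 36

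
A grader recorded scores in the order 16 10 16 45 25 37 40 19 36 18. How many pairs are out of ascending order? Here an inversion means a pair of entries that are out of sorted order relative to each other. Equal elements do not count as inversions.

17 out-of-order pairs

For each element, count later entries that are smaller:
16: 1
10: 0
16: 0
45: 6
25: 2
37: 3
40: 3
19: 1
36: 1
18: 0
Sum: 1 + 0 + 0 + 6 + 2 + 3 + 3 + 1 + 1 + 0 = 17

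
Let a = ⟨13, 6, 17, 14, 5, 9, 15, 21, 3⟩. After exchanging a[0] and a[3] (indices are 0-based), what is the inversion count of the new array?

Positions 0 and 3 hold 13 and 14; after swapping, the array is [14, 6, 17, 13, 5, 9, 15, 21, 3].
Element-by-element contributions:
14 → 6, 13, 5, 9, 3 → 5
6 → 5, 3 → 2
17 → 13, 5, 9, 15, 3 → 5
13 → 5, 9, 3 → 3
5 → 3 → 1
9 → 3 → 1
15 → 3 → 1
21 → 3 → 1
3 → none → 0
Sum: 5 + 2 + 5 + 3 + 1 + 1 + 1 + 1 + 0 = 19

19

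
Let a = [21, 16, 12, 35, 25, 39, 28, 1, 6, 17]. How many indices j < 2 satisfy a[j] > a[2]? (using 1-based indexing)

1 such element

The element at index 2 is 16.
Elements before it: 21
Those larger than 16: 21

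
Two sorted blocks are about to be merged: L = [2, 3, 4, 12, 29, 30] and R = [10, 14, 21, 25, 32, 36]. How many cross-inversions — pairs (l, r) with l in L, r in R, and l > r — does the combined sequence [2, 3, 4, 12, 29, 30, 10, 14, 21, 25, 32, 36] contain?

9

Take each right-half value and tally the left-half values above it:
r = 10: 12, 29, 30 → 3
r = 14: 29, 30 → 2
r = 21: 29, 30 → 2
r = 25: 29, 30 → 2
r = 32: none → 0
r = 36: none → 0
Cross-inversions: 3 + 2 + 2 + 2 + 0 + 0 = 9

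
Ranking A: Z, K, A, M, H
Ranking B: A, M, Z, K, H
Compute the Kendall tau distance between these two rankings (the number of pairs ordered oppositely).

Assign each item its position (1..5) in the first ordering, then rewrite the second ordering as that position sequence:
positions: Z→1, K→2, A→3, M→4, H→5
second ordering as positions: [3, 4, 1, 2, 5]
Discordant pairs = inversions in this position sequence.
3: 1, 2 → 2
4: 1, 2 → 2
1: 0
2: 0
5: 0
Total: 2 + 2 + 0 + 0 + 0 = 4

4 discordant pairs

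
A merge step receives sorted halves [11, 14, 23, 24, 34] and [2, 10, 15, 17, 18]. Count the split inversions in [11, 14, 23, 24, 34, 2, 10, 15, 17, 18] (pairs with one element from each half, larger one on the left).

There are 19 cross-inversions.

Take each right-half value and tally the left-half values above it:
r = 2: 11, 14, 23, 24, 34 → 5
r = 10: 11, 14, 23, 24, 34 → 5
r = 15: 23, 24, 34 → 3
r = 17: 23, 24, 34 → 3
r = 18: 23, 24, 34 → 3
Cross-inversions: 5 + 5 + 3 + 3 + 3 = 19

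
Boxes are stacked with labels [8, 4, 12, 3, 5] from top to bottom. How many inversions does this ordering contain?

6

Sweep left to right; for each value list the smaller values that follow it:
8: 3
4: 1
12: 2
3: 0
5: 0
Sum: 3 + 1 + 2 + 0 + 0 = 6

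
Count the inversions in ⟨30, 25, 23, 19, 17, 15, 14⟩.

21

Count, for each position, how many later elements it exceeds:
30: 6
25: 5
23: 4
19: 3
17: 2
15: 1
14: 0
Sum: 6 + 5 + 4 + 3 + 2 + 1 + 0 = 21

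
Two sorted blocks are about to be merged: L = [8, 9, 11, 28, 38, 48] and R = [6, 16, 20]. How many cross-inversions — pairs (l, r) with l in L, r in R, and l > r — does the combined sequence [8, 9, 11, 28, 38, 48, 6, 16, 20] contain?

12

Take each right-half value and tally the left-half values above it:
r = 6: 8, 9, 11, 28, 38, 48 → 6
r = 16: 28, 38, 48 → 3
r = 20: 28, 38, 48 → 3
Cross-inversions: 6 + 3 + 3 = 12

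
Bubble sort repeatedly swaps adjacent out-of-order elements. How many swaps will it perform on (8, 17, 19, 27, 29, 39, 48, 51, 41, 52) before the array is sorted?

Each adjacent swap fixes exactly one inversion, so the minimum swap count equals the number of inversions.
Count inversions — for each element, later elements that are smaller:
8: none → 0
17: none → 0
19: none → 0
27: none → 0
29: none → 0
39: none → 0
48: 41 → 1
51: 41 → 1
41: none → 0
52: none → 0
Total inversions: 0 + 0 + 0 + 0 + 0 + 0 + 1 + 1 + 0 + 0 = 2

2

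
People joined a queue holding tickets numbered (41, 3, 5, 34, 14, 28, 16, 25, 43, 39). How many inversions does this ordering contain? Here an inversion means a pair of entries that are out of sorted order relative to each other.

Count, for each position, how many later elements it exceeds:
41: 8
3: 0
5: 0
34: 4
14: 0
28: 2
16: 0
25: 0
43: 1
39: 0
Sum: 8 + 0 + 0 + 4 + 0 + 2 + 0 + 0 + 1 + 0 = 15

15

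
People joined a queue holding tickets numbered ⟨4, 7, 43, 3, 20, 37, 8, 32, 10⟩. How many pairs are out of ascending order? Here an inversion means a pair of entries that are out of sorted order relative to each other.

Count, for each position, how many later elements it exceeds:
4 → 3 → 1
7 → 3 → 1
43 → 3, 20, 37, 8, 32, 10 → 6
3 → none → 0
20 → 8, 10 → 2
37 → 8, 32, 10 → 3
8 → none → 0
32 → 10 → 1
10 → none → 0
Sum: 1 + 1 + 6 + 0 + 2 + 3 + 0 + 1 + 0 = 14

Inversions: 14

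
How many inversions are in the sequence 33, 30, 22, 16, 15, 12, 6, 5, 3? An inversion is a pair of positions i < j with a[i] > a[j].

36 inversions

For each element, count later entries that are smaller:
33 → 30, 22, 16, 15, 12, 6, 5, 3 → 8
30 → 22, 16, 15, 12, 6, 5, 3 → 7
22 → 16, 15, 12, 6, 5, 3 → 6
16 → 15, 12, 6, 5, 3 → 5
15 → 12, 6, 5, 3 → 4
12 → 6, 5, 3 → 3
6 → 5, 3 → 2
5 → 3 → 1
3 → none → 0
Sum: 8 + 7 + 6 + 5 + 4 + 3 + 2 + 1 + 0 = 36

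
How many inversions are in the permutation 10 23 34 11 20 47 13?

8

Sweep left to right; for each value list the smaller values that follow it:
10: 0
23: 3
34: 3
11: 0
20: 1
47: 1
13: 0
Sum: 0 + 3 + 3 + 0 + 1 + 1 + 0 = 8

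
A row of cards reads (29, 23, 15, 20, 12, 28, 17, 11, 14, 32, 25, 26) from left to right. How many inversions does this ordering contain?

33 inversions

For each element, count later entries that are smaller:
29 → 23, 15, 20, 12, 28, 17, 11, 14, 25, 26 → 10
23 → 15, 20, 12, 17, 11, 14 → 6
15 → 12, 11, 14 → 3
20 → 12, 17, 11, 14 → 4
12 → 11 → 1
28 → 17, 11, 14, 25, 26 → 5
17 → 11, 14 → 2
11 → none → 0
14 → none → 0
32 → 25, 26 → 2
25 → none → 0
26 → none → 0
Sum: 10 + 6 + 3 + 4 + 1 + 5 + 2 + 0 + 0 + 2 + 0 + 0 = 33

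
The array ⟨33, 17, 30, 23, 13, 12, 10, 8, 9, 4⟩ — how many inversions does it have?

42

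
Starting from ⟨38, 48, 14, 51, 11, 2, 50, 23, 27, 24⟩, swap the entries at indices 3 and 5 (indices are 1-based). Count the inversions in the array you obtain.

24

Positions 3 and 5 hold 14 and 11; after swapping, the array is [38, 48, 11, 51, 14, 2, 50, 23, 27, 24].
For each element, count later entries that are smaller:
38: 6
48: 6
11: 1
51: 6
14: 1
2: 0
50: 3
23: 0
27: 1
24: 0
Sum: 6 + 6 + 1 + 6 + 1 + 0 + 3 + 0 + 1 + 0 = 24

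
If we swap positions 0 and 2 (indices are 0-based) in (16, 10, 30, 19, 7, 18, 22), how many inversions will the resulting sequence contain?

Positions 0 and 2 hold 16 and 30; after swapping, the array is [30, 10, 16, 19, 7, 18, 22].
Count, for each position, how many later elements it exceeds:
30: 6
10: 1
16: 1
19: 2
7: 0
18: 0
22: 0
Sum: 6 + 1 + 1 + 2 + 0 + 0 + 0 = 10

10 inversions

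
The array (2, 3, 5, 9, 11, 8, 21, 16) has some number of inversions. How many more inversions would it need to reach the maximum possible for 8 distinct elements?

25 inversions short

Maximum inversions for 8 distinct elements is C(8, 2) = 8·7/2 = 28.
Current inversions — for each element, count later smaller elements:
2: 0
3: 0
5: 0
9: 1
11: 1
8: 0
21: 1
16: 0
Current total: 0 + 0 + 0 + 1 + 1 + 0 + 1 + 0 = 3
Shortfall: 28 − 3 = 25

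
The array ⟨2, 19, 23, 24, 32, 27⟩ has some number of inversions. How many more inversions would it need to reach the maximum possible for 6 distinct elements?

14

Maximum inversions for 6 distinct elements is C(6, 2) = 6·5/2 = 15.
Current inversions — for each element, count later smaller elements:
2: 0
19: 0
23: 0
24: 0
32: 1
27: 0
Current total: 0 + 0 + 0 + 0 + 1 + 0 = 1
Shortfall: 15 − 1 = 14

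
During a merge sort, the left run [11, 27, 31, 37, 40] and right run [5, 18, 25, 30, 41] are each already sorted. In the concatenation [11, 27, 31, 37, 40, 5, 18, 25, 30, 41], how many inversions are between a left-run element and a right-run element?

16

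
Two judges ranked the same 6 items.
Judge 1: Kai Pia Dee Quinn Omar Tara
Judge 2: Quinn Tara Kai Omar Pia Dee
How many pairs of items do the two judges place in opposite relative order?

9 discordant pairs

Assign each item its position (1..6) in the first ordering, then rewrite the second ordering as that position sequence:
positions: Kai→1, Pia→2, Dee→3, Quinn→4, Omar→5, Tara→6
second ordering as positions: [4, 6, 1, 5, 2, 3]
Discordant pairs = inversions in this position sequence.
4: 1, 2, 3 → 3
6: 1, 5, 2, 3 → 4
1: 0
5: 2, 3 → 2
2: 0
3: 0
Total: 3 + 4 + 0 + 2 + 0 + 0 = 9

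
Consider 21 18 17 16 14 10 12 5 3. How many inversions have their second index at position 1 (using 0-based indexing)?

1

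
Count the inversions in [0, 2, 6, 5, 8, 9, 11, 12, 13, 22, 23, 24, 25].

1

Count, for each position, how many later elements it exceeds:
0: 0
2: 0
6: 1
5: 0
8: 0
9: 0
11: 0
12: 0
13: 0
22: 0
23: 0
24: 0
25: 0
Sum: 0 + 0 + 1 + 0 + 0 + 0 + 0 + 0 + 0 + 0 + 0 + 0 + 0 = 1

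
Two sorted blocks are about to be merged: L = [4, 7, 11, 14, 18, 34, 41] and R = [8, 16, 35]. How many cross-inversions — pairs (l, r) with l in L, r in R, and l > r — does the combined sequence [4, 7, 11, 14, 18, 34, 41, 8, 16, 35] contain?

Count, for every r in R, how many entries of L exceed r:
r = 8: 11, 14, 18, 34, 41 → 5
r = 16: 18, 34, 41 → 3
r = 35: 41 → 1
Cross-inversions: 5 + 3 + 1 = 9

9 split inversions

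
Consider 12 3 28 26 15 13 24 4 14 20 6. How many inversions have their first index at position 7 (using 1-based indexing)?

The element at index 7 is 24.
Elements after it: 4, 14, 20, 6
Those smaller than 24: 4, 14, 20, 6

4 such elements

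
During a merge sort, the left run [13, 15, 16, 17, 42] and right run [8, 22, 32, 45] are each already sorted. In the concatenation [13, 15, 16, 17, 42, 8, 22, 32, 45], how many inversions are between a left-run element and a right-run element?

Take each right-half value and tally the left-half values above it:
r = 8: 13, 15, 16, 17, 42 → 5
r = 22: 42 → 1
r = 32: 42 → 1
r = 45: none → 0
Cross-inversions: 5 + 1 + 1 + 0 = 7

7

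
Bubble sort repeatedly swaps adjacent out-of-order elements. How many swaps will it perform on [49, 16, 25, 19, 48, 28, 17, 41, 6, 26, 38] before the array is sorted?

29 swaps

Minimum adjacent swaps = number of inversions (each swap of adjacent out-of-order elements removes one inversion and no swap can remove more).
Count inversions — for each element, later elements that are smaller:
49: 16, 25, 19, 48, 28, 17, 41, 6, 26, 38 → 10
16: 6 → 1
25: 19, 17, 6 → 3
19: 17, 6 → 2
48: 28, 17, 41, 6, 26, 38 → 6
28: 17, 6, 26 → 3
17: 6 → 1
41: 6, 26, 38 → 3
6: none → 0
26: none → 0
38: none → 0
Total inversions: 10 + 1 + 3 + 2 + 6 + 3 + 1 + 3 + 0 + 0 + 0 = 29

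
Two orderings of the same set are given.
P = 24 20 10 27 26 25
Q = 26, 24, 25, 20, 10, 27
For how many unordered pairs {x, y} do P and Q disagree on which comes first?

7 disagreeing pairs

Assign each item its position (1..6) in the first ordering, then rewrite the second ordering as that position sequence:
positions: 24→1, 20→2, 10→3, 27→4, 26→5, 25→6
second ordering as positions: [5, 1, 6, 2, 3, 4]
Discordant pairs = inversions in this position sequence.
5: 1, 2, 3, 4 → 4
1: 0
6: 2, 3, 4 → 3
2: 0
3: 0
4: 0
Total: 4 + 0 + 3 + 0 + 0 + 0 = 7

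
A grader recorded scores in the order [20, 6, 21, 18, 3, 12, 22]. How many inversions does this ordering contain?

10 inversions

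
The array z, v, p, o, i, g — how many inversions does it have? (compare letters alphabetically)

Sweep left to right; for each value list the smaller values that follow it:
z → v, p, o, i, g → 5
v → p, o, i, g → 4
p → o, i, g → 3
o → i, g → 2
i → g → 1
g → none → 0
Sum: 5 + 4 + 3 + 2 + 1 + 0 = 15

There are 15 inversions.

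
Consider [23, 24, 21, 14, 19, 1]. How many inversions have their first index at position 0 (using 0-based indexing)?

The element at index 0 is 23.
Elements after it: 24, 21, 14, 19, 1
Those smaller than 23: 21, 14, 19, 1

4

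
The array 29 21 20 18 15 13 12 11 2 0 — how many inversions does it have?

45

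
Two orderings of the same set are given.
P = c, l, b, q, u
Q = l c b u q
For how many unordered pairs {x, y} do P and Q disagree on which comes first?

2

Assign each item its position (1..5) in the first ordering, then rewrite the second ordering as that position sequence:
positions: c→1, l→2, b→3, q→4, u→5
second ordering as positions: [2, 1, 3, 5, 4]
Discordant pairs = inversions in this position sequence.
2: 1 → 1
1: 0
3: 0
5: 4 → 1
4: 0
Total: 1 + 0 + 0 + 1 + 0 = 2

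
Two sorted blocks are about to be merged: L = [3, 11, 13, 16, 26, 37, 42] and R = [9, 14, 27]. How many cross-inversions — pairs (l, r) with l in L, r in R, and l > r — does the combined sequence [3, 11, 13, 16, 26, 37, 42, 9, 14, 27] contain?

There are 12 cross-inversions.

For each element r of the right run, count left-run elements greater than r:
r = 9: 11, 13, 16, 26, 37, 42 → 6
r = 14: 16, 26, 37, 42 → 4
r = 27: 37, 42 → 2
Cross-inversions: 6 + 4 + 2 = 12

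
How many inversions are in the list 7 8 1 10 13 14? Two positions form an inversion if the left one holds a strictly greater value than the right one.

2

Sweep left to right; for each value list the smaller values that follow it:
7 → 1 → 1
8 → 1 → 1
1 → none → 0
10 → none → 0
13 → none → 0
14 → none → 0
Sum: 1 + 1 + 0 + 0 + 0 + 0 = 2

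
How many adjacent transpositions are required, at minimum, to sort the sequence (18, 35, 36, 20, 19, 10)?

10

Each adjacent swap fixes exactly one inversion, so the minimum swap count equals the number of inversions.
Count inversions — for each element, later elements that are smaller:
18: 10 → 1
35: 20, 19, 10 → 3
36: 20, 19, 10 → 3
20: 19, 10 → 2
19: 10 → 1
10: none → 0
Total inversions: 1 + 3 + 3 + 2 + 1 + 0 = 10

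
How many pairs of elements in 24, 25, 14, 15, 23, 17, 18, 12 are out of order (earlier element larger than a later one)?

There are 19 out-of-order pairs.

Element-by-element contributions:
24: 6
25: 6
14: 1
15: 1
23: 3
17: 1
18: 1
12: 0
Sum: 6 + 6 + 1 + 1 + 3 + 1 + 1 + 0 = 19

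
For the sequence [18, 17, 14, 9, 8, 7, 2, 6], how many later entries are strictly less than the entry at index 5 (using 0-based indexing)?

The element at index 5 is 7.
Elements after it: 2, 6
Those smaller than 7: 2, 6

2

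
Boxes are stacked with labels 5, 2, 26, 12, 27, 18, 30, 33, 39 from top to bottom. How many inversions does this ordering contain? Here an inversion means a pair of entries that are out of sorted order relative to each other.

4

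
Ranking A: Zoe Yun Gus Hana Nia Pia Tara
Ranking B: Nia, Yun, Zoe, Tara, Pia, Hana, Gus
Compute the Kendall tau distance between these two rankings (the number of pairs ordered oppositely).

11 discordant pairs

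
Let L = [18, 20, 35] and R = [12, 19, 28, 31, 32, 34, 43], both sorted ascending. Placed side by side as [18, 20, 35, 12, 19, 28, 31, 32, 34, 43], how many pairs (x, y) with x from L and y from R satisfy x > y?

Count, for every r in R, how many entries of L exceed r:
r = 12: 18, 20, 35 → 3
r = 19: 20, 35 → 2
r = 28: 35 → 1
r = 31: 35 → 1
r = 32: 35 → 1
r = 34: 35 → 1
r = 43: none → 0
Cross-inversions: 3 + 2 + 1 + 1 + 1 + 1 + 0 = 9

9 split inversions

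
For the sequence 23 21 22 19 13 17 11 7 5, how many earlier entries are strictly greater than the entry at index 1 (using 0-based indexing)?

1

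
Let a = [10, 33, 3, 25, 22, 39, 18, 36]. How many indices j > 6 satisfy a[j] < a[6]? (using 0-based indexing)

0 such elements

The element at index 6 is 18.
Elements after it: 36
None of them are smaller than 18.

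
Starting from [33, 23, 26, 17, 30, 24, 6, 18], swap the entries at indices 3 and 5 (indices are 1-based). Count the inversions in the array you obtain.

Positions 3 and 5 hold 26 and 30; after swapping, the array is [33, 23, 30, 17, 26, 24, 6, 18].
Count, for each position, how many later elements it exceeds:
33: 7
23: 3
30: 5
17: 1
26: 3
24: 2
6: 0
18: 0
Sum: 7 + 3 + 5 + 1 + 3 + 2 + 0 + 0 = 21

There are 21 inversions.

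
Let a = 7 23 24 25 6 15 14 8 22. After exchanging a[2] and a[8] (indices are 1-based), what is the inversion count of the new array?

Positions 2 and 8 hold 23 and 8; after swapping, the array is [7, 8, 24, 25, 6, 15, 14, 23, 22].
Count, for each position, how many later elements it exceeds:
7: 1
8: 1
24: 5
25: 5
6: 0
15: 1
14: 0
23: 1
22: 0
Sum: 1 + 1 + 5 + 5 + 0 + 1 + 0 + 1 + 0 = 14

14 inversions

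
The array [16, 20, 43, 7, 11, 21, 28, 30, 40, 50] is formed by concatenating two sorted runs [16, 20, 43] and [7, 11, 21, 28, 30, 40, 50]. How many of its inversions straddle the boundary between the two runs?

Cross-inversions: 10

Take each right-half value and tally the left-half values above it:
r = 7: 16, 20, 43 → 3
r = 11: 16, 20, 43 → 3
r = 21: 43 → 1
r = 28: 43 → 1
r = 30: 43 → 1
r = 40: 43 → 1
r = 50: none → 0
Cross-inversions: 3 + 3 + 1 + 1 + 1 + 1 + 0 = 10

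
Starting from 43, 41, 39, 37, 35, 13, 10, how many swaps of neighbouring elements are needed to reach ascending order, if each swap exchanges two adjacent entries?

Adjacent swaps: 21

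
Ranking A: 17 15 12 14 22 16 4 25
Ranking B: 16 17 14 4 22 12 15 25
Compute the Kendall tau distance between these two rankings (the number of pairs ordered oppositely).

Assign each item its position (1..8) in the first ordering, then rewrite the second ordering as that position sequence:
positions: 17→1, 15→2, 12→3, 14→4, 22→5, 16→6, 4→7, 25→8
second ordering as positions: [6, 1, 4, 7, 5, 3, 2, 8]
Discordant pairs = inversions in this position sequence.
6: 1, 4, 5, 3, 2 → 5
1: 0
4: 3, 2 → 2
7: 5, 3, 2 → 3
5: 3, 2 → 2
3: 2 → 1
2: 0
8: 0
Total: 5 + 0 + 2 + 3 + 2 + 1 + 0 + 0 = 13

There are 13 discordant pairs.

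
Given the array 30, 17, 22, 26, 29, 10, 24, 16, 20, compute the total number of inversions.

Sweep left to right; for each value list the smaller values that follow it:
30 → 17, 22, 26, 29, 10, 24, 16, 20 → 8
17 → 10, 16 → 2
22 → 10, 16, 20 → 3
26 → 10, 24, 16, 20 → 4
29 → 10, 24, 16, 20 → 4
10 → none → 0
24 → 16, 20 → 2
16 → none → 0
20 → none → 0
Sum: 8 + 2 + 3 + 4 + 4 + 0 + 2 + 0 + 0 = 23

23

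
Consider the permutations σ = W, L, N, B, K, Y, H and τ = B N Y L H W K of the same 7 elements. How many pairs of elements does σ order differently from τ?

Assign each item its position (1..7) in the first ordering, then rewrite the second ordering as that position sequence:
positions: W→1, L→2, N→3, B→4, K→5, Y→6, H→7
second ordering as positions: [4, 3, 6, 2, 7, 1, 5]
Discordant pairs = inversions in this position sequence.
4: 3, 2, 1 → 3
3: 2, 1 → 2
6: 2, 1, 5 → 3
2: 1 → 1
7: 1, 5 → 2
1: 0
5: 0
Total: 3 + 2 + 3 + 1 + 2 + 0 + 0 = 11

There are 11 discordant pairs.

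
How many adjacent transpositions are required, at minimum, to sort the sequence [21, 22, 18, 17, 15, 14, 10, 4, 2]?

35 adjacent swaps

Minimum adjacent swaps = number of inversions (each swap of adjacent out-of-order elements removes one inversion and no swap can remove more).
Count inversions — for each element, later elements that are smaller:
21: 18, 17, 15, 14, 10, 4, 2 → 7
22: 18, 17, 15, 14, 10, 4, 2 → 7
18: 17, 15, 14, 10, 4, 2 → 6
17: 15, 14, 10, 4, 2 → 5
15: 14, 10, 4, 2 → 4
14: 10, 4, 2 → 3
10: 4, 2 → 2
4: 2 → 1
2: none → 0
Total inversions: 7 + 7 + 6 + 5 + 4 + 3 + 2 + 1 + 0 = 35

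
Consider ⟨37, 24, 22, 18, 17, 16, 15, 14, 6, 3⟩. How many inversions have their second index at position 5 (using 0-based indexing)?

5

The element at index 5 is 16.
Elements before it: 37, 24, 22, 18, 17
Those larger than 16: 37, 24, 22, 18, 17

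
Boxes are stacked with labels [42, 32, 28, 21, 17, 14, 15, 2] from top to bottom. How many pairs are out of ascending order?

27

Sweep left to right; for each value list the smaller values that follow it:
42: 7
32: 6
28: 5
21: 4
17: 3
14: 1
15: 1
2: 0
Sum: 7 + 6 + 5 + 4 + 3 + 1 + 1 + 0 = 27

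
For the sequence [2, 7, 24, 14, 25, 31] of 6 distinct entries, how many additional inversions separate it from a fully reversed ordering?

14 inversions short

Maximum inversions for 6 distinct elements is C(6, 2) = 6·5/2 = 15.
Current inversions — for each element, count later smaller elements:
2: 0
7: 0
24: 1
14: 0
25: 0
31: 0
Current total: 0 + 0 + 1 + 0 + 0 + 0 = 1
Shortfall: 15 − 1 = 14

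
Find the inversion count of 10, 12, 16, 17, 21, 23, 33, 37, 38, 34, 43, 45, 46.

Element-by-element contributions:
10: 0
12: 0
16: 0
17: 0
21: 0
23: 0
33: 0
37: 1
38: 1
34: 0
43: 0
45: 0
46: 0
Sum: 0 + 0 + 0 + 0 + 0 + 0 + 0 + 1 + 1 + 0 + 0 + 0 + 0 = 2

2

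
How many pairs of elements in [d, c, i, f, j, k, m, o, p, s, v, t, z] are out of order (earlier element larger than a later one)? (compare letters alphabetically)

Inversions: 3

Sweep left to right; for each value list the smaller values that follow it:
d → c → 1
c → none → 0
i → f → 1
f → none → 0
j → none → 0
k → none → 0
m → none → 0
o → none → 0
p → none → 0
s → none → 0
v → t → 1
t → none → 0
z → none → 0
Sum: 1 + 0 + 1 + 0 + 0 + 0 + 0 + 0 + 0 + 0 + 1 + 0 + 0 = 3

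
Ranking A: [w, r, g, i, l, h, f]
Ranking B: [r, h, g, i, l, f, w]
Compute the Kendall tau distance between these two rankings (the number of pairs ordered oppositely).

9 discordant pairs

Assign each item its position (1..7) in the first ordering, then rewrite the second ordering as that position sequence:
positions: w→1, r→2, g→3, i→4, l→5, h→6, f→7
second ordering as positions: [2, 6, 3, 4, 5, 7, 1]
Discordant pairs = inversions in this position sequence.
2: 1 → 1
6: 3, 4, 5, 1 → 4
3: 1 → 1
4: 1 → 1
5: 1 → 1
7: 1 → 1
1: 0
Total: 1 + 4 + 1 + 1 + 1 + 1 + 0 = 9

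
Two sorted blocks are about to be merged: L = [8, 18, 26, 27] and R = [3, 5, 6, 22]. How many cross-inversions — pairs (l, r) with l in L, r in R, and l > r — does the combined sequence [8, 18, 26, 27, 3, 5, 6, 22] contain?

For each element r of the right run, count left-run elements greater than r:
r = 3: 8, 18, 26, 27 → 4
r = 5: 8, 18, 26, 27 → 4
r = 6: 8, 18, 26, 27 → 4
r = 22: 26, 27 → 2
Cross-inversions: 4 + 4 + 4 + 2 = 14

14 split inversions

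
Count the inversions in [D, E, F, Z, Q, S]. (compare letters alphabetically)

2

Count, for each position, how many later elements it exceeds:
D → none → 0
E → none → 0
F → none → 0
Z → Q, S → 2
Q → none → 0
S → none → 0
Sum: 0 + 0 + 0 + 2 + 0 + 0 = 2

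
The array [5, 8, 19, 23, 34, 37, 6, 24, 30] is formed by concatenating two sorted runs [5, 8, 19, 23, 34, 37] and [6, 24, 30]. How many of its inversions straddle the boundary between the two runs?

Take each right-half value and tally the left-half values above it:
r = 6: 8, 19, 23, 34, 37 → 5
r = 24: 34, 37 → 2
r = 30: 34, 37 → 2
Cross-inversions: 5 + 2 + 2 = 9

9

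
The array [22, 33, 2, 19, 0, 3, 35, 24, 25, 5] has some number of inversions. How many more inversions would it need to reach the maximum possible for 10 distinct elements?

24 inversions short

Maximum inversions for 10 distinct elements is C(10, 2) = 10·9/2 = 45.
Current inversions — for each element, count later smaller elements:
22: 5
33: 7
2: 1
19: 3
0: 0
3: 0
35: 3
24: 1
25: 1
5: 0
Current total: 5 + 7 + 1 + 3 + 0 + 0 + 3 + 1 + 1 + 0 = 21
Shortfall: 45 − 21 = 24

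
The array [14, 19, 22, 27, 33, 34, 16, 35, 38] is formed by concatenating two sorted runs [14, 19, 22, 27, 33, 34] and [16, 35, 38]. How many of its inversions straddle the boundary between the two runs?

5 cross-inversions

Count, for every r in R, how many entries of L exceed r:
r = 16: 19, 22, 27, 33, 34 → 5
r = 35: none → 0
r = 38: none → 0
Cross-inversions: 5 + 0 + 0 = 5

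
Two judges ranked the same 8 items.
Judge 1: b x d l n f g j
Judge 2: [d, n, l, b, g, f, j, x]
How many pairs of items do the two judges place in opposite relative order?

Assign each item its position (1..8) in the first ordering, then rewrite the second ordering as that position sequence:
positions: b→1, x→2, d→3, l→4, n→5, f→6, g→7, j→8
second ordering as positions: [3, 5, 4, 1, 7, 6, 8, 2]
Discordant pairs = inversions in this position sequence.
3: 1, 2 → 2
5: 4, 1, 2 → 3
4: 1, 2 → 2
1: 0
7: 6, 2 → 2
6: 2 → 1
8: 2 → 1
2: 0
Total: 2 + 3 + 2 + 0 + 2 + 1 + 1 + 0 = 11

11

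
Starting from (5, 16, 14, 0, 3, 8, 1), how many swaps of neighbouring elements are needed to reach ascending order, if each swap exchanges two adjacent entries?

Each adjacent swap fixes exactly one inversion, so the minimum swap count equals the number of inversions.
Count inversions — for each element, later elements that are smaller:
5: 0, 3, 1 → 3
16: 14, 0, 3, 8, 1 → 5
14: 0, 3, 8, 1 → 4
0: none → 0
3: 1 → 1
8: 1 → 1
1: none → 0
Total inversions: 3 + 5 + 4 + 0 + 1 + 1 + 0 = 14

14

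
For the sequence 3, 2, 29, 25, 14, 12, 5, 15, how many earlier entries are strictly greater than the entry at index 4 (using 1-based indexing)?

1

The element at index 4 is 25.
Elements before it: 3, 2, 29
Those larger than 25: 29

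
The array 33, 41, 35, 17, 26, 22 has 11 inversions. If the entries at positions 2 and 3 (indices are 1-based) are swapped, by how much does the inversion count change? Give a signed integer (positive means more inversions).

-1

Positions 2 and 3 hold 41 and 35; after swapping, the array is [33, 35, 41, 17, 26, 22].
Sweep left to right; for each value list the smaller values that follow it:
33 → 17, 26, 22 → 3
35 → 17, 26, 22 → 3
41 → 17, 26, 22 → 3
17 → none → 0
26 → 22 → 1
22 → none → 0
Sum: 3 + 3 + 3 + 0 + 1 + 0 = 10
Change: 10 − 11 = -1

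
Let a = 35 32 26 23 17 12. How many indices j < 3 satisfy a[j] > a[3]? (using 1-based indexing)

2

The element at index 3 is 26.
Elements before it: 35, 32
Those larger than 26: 35, 32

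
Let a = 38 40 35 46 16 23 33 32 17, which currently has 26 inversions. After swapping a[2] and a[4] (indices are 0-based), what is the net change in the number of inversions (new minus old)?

-1

Positions 2 and 4 hold 35 and 16; after swapping, the array is [38, 40, 16, 46, 35, 23, 33, 32, 17].
Element-by-element contributions:
38 → 16, 35, 23, 33, 32, 17 → 6
40 → 16, 35, 23, 33, 32, 17 → 6
16 → none → 0
46 → 35, 23, 33, 32, 17 → 5
35 → 23, 33, 32, 17 → 4
23 → 17 → 1
33 → 32, 17 → 2
32 → 17 → 1
17 → none → 0
Sum: 6 + 6 + 0 + 5 + 4 + 1 + 2 + 1 + 0 = 25
Change: 25 − 26 = -1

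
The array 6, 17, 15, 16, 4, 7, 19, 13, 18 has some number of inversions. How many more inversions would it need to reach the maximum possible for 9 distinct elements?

Maximum inversions for 9 distinct elements is C(9, 2) = 9·8/2 = 36.
Current inversions — for each element, count later smaller elements:
6: 1
17: 5
15: 3
16: 3
4: 0
7: 0
19: 2
13: 0
18: 0
Current total: 1 + 5 + 3 + 3 + 0 + 0 + 2 + 0 + 0 = 14
Shortfall: 36 − 14 = 22

22 inversions short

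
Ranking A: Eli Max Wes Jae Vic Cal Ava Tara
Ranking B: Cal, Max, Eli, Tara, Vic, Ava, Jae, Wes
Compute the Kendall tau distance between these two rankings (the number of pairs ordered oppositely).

Discordant pairs: 15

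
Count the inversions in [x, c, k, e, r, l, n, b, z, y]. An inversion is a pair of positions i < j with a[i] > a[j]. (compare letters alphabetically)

17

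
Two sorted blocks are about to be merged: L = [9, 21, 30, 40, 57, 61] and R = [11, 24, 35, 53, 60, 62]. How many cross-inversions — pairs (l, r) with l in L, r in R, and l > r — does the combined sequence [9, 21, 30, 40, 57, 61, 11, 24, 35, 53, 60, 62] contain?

There are 15 cross-inversions.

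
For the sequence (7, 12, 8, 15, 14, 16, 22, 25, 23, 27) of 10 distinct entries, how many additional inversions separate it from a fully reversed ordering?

42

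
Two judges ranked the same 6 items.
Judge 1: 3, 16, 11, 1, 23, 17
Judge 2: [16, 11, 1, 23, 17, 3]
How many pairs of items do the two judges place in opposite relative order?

Discordant pairs: 5

Assign each item its position (1..6) in the first ordering, then rewrite the second ordering as that position sequence:
positions: 3→1, 16→2, 11→3, 1→4, 23→5, 17→6
second ordering as positions: [2, 3, 4, 5, 6, 1]
Discordant pairs = inversions in this position sequence.
2: 1 → 1
3: 1 → 1
4: 1 → 1
5: 1 → 1
6: 1 → 1
1: 0
Total: 1 + 1 + 1 + 1 + 1 + 0 = 5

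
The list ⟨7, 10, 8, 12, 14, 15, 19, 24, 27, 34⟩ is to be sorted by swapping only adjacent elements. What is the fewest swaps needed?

1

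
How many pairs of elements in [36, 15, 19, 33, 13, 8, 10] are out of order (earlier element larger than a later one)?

Sweep left to right; for each value list the smaller values that follow it:
36: 6
15: 3
19: 3
33: 3
13: 2
8: 0
10: 0
Sum: 6 + 3 + 3 + 3 + 2 + 0 + 0 = 17

17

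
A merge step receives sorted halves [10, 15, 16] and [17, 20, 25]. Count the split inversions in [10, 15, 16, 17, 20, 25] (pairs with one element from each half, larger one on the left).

Count, for every r in R, how many entries of L exceed r:
r = 17: none → 0
r = 20: none → 0
r = 25: none → 0
Cross-inversions: 0 + 0 + 0 = 0

0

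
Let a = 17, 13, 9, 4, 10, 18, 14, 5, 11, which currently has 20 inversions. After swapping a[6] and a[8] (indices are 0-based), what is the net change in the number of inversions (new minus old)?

Positions 6 and 8 hold 14 and 11; after swapping, the array is [17, 13, 9, 4, 10, 18, 11, 5, 14].
Element-by-element contributions:
17: 7
13: 5
9: 2
4: 0
10: 1
18: 3
11: 1
5: 0
14: 0
Sum: 7 + 5 + 2 + 0 + 1 + 3 + 1 + 0 + 0 = 19
Change: 19 − 20 = -1

-1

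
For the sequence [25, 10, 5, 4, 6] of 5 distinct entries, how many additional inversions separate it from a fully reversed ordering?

2

Maximum inversions for 5 distinct elements is C(5, 2) = 5·4/2 = 10.
Current inversions — for each element, count later smaller elements:
25: 4
10: 3
5: 1
4: 0
6: 0
Current total: 4 + 3 + 1 + 0 + 0 = 8
Shortfall: 10 − 8 = 2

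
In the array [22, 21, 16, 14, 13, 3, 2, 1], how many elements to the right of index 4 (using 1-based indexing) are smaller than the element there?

4

The element at index 4 is 14.
Elements after it: 13, 3, 2, 1
Those smaller than 14: 13, 3, 2, 1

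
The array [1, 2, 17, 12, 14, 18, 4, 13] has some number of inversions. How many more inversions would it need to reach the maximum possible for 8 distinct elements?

Maximum inversions for 8 distinct elements is C(8, 2) = 8·7/2 = 28.
Current inversions — for each element, count later smaller elements:
1: 0
2: 0
17: 4
12: 1
14: 2
18: 2
4: 0
13: 0
Current total: 0 + 0 + 4 + 1 + 2 + 2 + 0 + 0 = 9
Shortfall: 28 − 9 = 19

19 inversions short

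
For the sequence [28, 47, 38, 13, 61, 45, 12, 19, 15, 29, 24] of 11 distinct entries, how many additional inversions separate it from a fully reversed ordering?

Maximum inversions for 11 distinct elements is C(11, 2) = 11·10/2 = 55.
Current inversions — for each element, count later smaller elements:
28: 5
47: 8
38: 6
13: 1
61: 6
45: 5
12: 0
19: 1
15: 0
29: 1
24: 0
Current total: 5 + 8 + 6 + 1 + 6 + 5 + 0 + 1 + 0 + 1 + 0 = 33
Shortfall: 55 − 33 = 22

22 inversions short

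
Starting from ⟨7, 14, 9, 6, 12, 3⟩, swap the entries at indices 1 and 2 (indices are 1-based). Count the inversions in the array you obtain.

11

Positions 1 and 2 hold 7 and 14; after swapping, the array is [14, 7, 9, 6, 12, 3].
For each element, count later entries that are smaller:
14 → 7, 9, 6, 12, 3 → 5
7 → 6, 3 → 2
9 → 6, 3 → 2
6 → 3 → 1
12 → 3 → 1
3 → none → 0
Sum: 5 + 2 + 2 + 1 + 1 + 0 = 11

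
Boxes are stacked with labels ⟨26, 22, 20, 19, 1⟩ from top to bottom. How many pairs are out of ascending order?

There are 10 inversions.

Out-of-order index pairs (0-indexed):
(0,1): 26 > 22
(0,2): 26 > 20
(0,3): 26 > 19
(0,4): 26 > 1
(1,2): 22 > 20
(1,3): 22 > 19
(1,4): 22 > 1
(2,3): 20 > 19
(2,4): 20 > 1
(3,4): 19 > 1
That's 10 pairs.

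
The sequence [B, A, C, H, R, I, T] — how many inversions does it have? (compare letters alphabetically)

For each element, count later entries that are smaller:
B → A → 1
A → none → 0
C → none → 0
H → none → 0
R → I → 1
I → none → 0
T → none → 0
Sum: 1 + 0 + 0 + 0 + 1 + 0 + 0 = 2

2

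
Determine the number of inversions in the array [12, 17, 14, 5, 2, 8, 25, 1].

Sweep left to right; for each value list the smaller values that follow it:
12: 4
17: 5
14: 4
5: 2
2: 1
8: 1
25: 1
1: 0
Sum: 4 + 5 + 4 + 2 + 1 + 1 + 1 + 0 = 18

Inversions: 18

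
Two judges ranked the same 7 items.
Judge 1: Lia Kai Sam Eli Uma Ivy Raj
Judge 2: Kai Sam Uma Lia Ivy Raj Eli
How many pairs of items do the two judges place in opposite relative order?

Assign each item its position (1..7) in the first ordering, then rewrite the second ordering as that position sequence:
positions: Lia→1, Kai→2, Sam→3, Eli→4, Uma→5, Ivy→6, Raj→7
second ordering as positions: [2, 3, 5, 1, 6, 7, 4]
Discordant pairs = inversions in this position sequence.
2: 1 → 1
3: 1 → 1
5: 1, 4 → 2
1: 0
6: 4 → 1
7: 4 → 1
4: 0
Total: 1 + 1 + 2 + 0 + 1 + 1 + 0 = 6

There are 6 discordant pairs.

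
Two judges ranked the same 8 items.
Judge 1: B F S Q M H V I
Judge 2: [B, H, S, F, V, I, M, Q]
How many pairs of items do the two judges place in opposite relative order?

There are 10 discordant pairs.

Assign each item its position (1..8) in the first ordering, then rewrite the second ordering as that position sequence:
positions: B→1, F→2, S→3, Q→4, M→5, H→6, V→7, I→8
second ordering as positions: [1, 6, 3, 2, 7, 8, 5, 4]
Discordant pairs = inversions in this position sequence.
1: 0
6: 3, 2, 5, 4 → 4
3: 2 → 1
2: 0
7: 5, 4 → 2
8: 5, 4 → 2
5: 4 → 1
4: 0
Total: 0 + 4 + 1 + 0 + 2 + 2 + 1 + 0 = 10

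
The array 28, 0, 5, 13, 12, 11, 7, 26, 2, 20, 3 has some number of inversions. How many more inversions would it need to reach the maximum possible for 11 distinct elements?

Maximum inversions for 11 distinct elements is C(11, 2) = 11·10/2 = 55.
Current inversions — for each element, count later smaller elements:
28: 10
0: 0
5: 2
13: 5
12: 4
11: 3
7: 2
26: 3
2: 0
20: 1
3: 0
Current total: 10 + 0 + 2 + 5 + 4 + 3 + 2 + 3 + 0 + 1 + 0 = 30
Shortfall: 55 − 30 = 25

25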